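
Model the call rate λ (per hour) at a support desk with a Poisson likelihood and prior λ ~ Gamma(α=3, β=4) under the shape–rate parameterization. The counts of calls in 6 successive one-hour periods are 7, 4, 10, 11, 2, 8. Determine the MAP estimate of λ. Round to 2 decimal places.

Σxᵢ = 7+4+10+11+2+8 = 42, with n = 6.
Posterior ∝ λ^2e^(−4λ) · λ^42e^(−6λ) = λ^44e^(−10λ), i.e. Gamma(shape=45, rate=10).
The mode of a Gamma(a, b) with a ≥ 1 (shape–rate) is (a−1)/b = 44/10 ≈ 4.40.

λ̂_MAP = 4.40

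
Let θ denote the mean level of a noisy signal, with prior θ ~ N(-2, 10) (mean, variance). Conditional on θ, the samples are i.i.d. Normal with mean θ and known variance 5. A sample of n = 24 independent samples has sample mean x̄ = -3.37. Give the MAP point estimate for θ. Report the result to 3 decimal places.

θ̂_MAP = -3.342

n = 24, x̄ = -3.37.
For a Normal prior and Normal likelihood with known variance, the posterior is Normal; its mode equals its mean, the precision-weighted average.
Prior precision 1/σ₀² = 1/10 = 0.1; data precision n/σ² = 24/5 = 4.8.
θ̂ = (0.1·(-2) + 4.8·(-3.37)) / (0.1 + 4.8) = (-16.376)/4.9 = -4094/1225 ≈ -3.342.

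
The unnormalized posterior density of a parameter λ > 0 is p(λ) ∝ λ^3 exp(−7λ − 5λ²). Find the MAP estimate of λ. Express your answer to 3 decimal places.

λ̂_MAP = 0.300

ℓ'(λ) = 3/λ − 7 − 10λ. Setting this to zero and multiplying by λ: 10λ² + 7λ − 3 = 0.
λ = (−7 + √(7² + 4·10·3)) / (2·10) = (−7 + √169) / 20 = (−7 + 13)/20 = 3/10.
ℓ''(λ) = −3/λ² − 10 < 0, confirming a maximum.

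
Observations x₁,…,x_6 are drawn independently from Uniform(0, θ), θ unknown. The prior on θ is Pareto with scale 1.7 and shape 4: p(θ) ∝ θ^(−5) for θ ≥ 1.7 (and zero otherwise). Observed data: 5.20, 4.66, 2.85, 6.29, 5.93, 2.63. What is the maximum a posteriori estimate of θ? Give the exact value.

θ̂_MAP = 6.29

The Uniform(0, θ) likelihood is θ^(−n) for θ ≥ max(xᵢ), zero otherwise. Here max(xᵢ) = 6.29.
Posterior ∝ θ^(−5) · θ^(−6) = θ^(−11) on θ ≥ max(1.7, 6.29) = 6.29.
This density is strictly decreasing in θ, so the posterior mode lies at the lower boundary of the support.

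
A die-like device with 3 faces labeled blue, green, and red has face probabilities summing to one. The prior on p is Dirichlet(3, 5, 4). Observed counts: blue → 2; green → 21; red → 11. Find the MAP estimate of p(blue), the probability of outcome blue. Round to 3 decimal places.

The posterior is Dirichlet(αᵢ + nᵢ) = Dirichlet(5, 26, 15).
For a Dirichlet(a₁,…,a_K) with all aᵢ > 1, the mode has j-th component (aⱼ − 1)/(Σaᵢ − K).
Here Σaᵢ = 46 and K = 3, so p(blue) = (5 − 1)/(46 − 3) = 4/43 ≈ 0.093.

MAP estimate of p(blue) = 0.093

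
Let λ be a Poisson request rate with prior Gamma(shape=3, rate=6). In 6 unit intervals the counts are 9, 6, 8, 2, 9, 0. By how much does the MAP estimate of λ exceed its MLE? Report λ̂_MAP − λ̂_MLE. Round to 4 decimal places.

MAP − MLE = -2.6667

Σxᵢ = 34. Posterior is Gamma(37, 12); MAP = (37−1)/12 = 36/12 ≈ 3.00000.
MLE = x̄ = 34/6 ≈ 5.66667.
Difference = 36/12 − 34/6 = -8/3 ≈ -2.6667.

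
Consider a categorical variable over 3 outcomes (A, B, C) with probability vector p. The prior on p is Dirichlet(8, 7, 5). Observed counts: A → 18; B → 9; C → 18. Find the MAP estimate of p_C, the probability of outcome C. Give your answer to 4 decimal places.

The posterior is Dirichlet(αᵢ + nᵢ) = Dirichlet(26, 16, 23).
For a Dirichlet(a₁,…,a_K) with all aᵢ > 1, the mode has j-th component (aⱼ − 1)/(Σaᵢ − K).
Here Σaᵢ = 65 and K = 3, so p_C = (23 − 1)/(65 − 3) = 22/62 ≈ 0.3548.

MAP estimate of p_C = 0.3548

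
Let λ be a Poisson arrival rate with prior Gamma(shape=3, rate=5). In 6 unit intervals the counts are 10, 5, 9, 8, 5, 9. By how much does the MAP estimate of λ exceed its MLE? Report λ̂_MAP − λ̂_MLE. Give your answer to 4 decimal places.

Σxᵢ = 46. Posterior is Gamma(49, 11); MAP = (49−1)/11 = 48/11 ≈ 4.36364.
MLE = x̄ = 46/6 ≈ 7.66667.
Difference = 48/11 − 46/6 = -109/33 ≈ -3.3030.

MAP − MLE = -3.3030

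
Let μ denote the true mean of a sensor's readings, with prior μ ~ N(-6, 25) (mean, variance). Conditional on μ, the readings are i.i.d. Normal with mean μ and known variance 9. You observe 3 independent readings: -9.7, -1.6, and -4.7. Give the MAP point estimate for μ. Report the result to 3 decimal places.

n = 3; x̄ = ((-9.7) + (-1.6) + (-4.7))/3 = -16/3 = -16/3 ≈ -5.3333.
For a Normal prior and Normal likelihood with known variance, the posterior is Normal; its mode equals its mean, the precision-weighted average.
Prior precision 1/σ₀² = 1/25 = 0.04; data precision n/σ² = 3/9 = 1/3.
μ̂ = (0.04·(-6) + (1/3)·(-16/3)) / (0.04 + 1/3) = (-454/225)/(28/75) = -227/42 ≈ -5.405.

μ̂_MAP = -5.405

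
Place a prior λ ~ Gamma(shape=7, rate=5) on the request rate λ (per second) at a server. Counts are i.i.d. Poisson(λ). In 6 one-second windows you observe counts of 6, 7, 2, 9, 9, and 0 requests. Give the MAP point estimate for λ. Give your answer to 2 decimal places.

λ̂_MAP = 3.55

Σxᵢ = 6+7+2+9+9+0 = 33, with n = 6.
Posterior ∝ λ^6e^(−5λ) · λ^33e^(−6λ) = λ^39e^(−11λ), i.e. Gamma(shape=40, rate=11).
The mode of a Gamma(a, b) with a ≥ 1 (shape–rate) is (a−1)/b = 39/11 ≈ 3.55.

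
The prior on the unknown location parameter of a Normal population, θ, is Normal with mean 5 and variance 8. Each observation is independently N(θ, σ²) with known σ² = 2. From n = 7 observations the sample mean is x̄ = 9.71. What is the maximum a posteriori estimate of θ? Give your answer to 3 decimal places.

θ̂_MAP = 9.548

n = 7, x̄ = 9.71.
For a Normal prior and Normal likelihood with known variance, the posterior is Normal; its mode equals its mean, the precision-weighted average.
Prior precision 1/σ₀² = 1/8 = 0.125; data precision n/σ² = 7/2 = 3.5.
θ̂ = (0.125·5 + 3.5·9.71) / (0.125 + 3.5) = 34.61/3.625 = 6922/725 ≈ 9.548.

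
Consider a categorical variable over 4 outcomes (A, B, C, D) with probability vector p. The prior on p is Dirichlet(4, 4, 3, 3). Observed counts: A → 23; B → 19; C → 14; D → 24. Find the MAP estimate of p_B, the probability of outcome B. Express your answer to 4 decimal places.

The posterior is Dirichlet(αᵢ + nᵢ) = Dirichlet(27, 23, 17, 27).
For a Dirichlet(a₁,…,a_K) with all aᵢ > 1, the mode has j-th component (aⱼ − 1)/(Σaᵢ − K).
Here Σaᵢ = 94 and K = 4, so p_B = (23 − 1)/(94 − 4) = 22/90 ≈ 0.2444.

MAP estimate of p_B = 0.2444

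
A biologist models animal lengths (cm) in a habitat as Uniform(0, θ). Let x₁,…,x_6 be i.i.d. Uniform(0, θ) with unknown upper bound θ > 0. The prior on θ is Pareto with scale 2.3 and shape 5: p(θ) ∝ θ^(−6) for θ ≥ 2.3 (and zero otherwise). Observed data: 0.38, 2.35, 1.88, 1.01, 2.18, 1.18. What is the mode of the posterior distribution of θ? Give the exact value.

The Uniform(0, θ) likelihood is θ^(−n) for θ ≥ max(xᵢ), zero otherwise. Here max(xᵢ) = 2.35.
Posterior ∝ θ^(−6) · θ^(−6) = θ^(−12) on θ ≥ max(2.3, 2.35) = 2.35.
This density is strictly decreasing in θ, so the posterior mode lies at the lower boundary of the support.

θ̂_MAP = 2.35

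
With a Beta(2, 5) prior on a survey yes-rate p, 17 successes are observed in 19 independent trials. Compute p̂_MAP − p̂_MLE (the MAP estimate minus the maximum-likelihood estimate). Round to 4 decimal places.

Posterior is Beta(19, 7); MAP = (19−1)/(26−2) = 18/24 ≈ 0.75000.
MLE ignores the prior: p̂_MLE = k/n = 17/19 ≈ 0.89474.
Difference = 18/24 − 17/19 = -11/76 ≈ -0.1447.

MAP − MLE = -0.1447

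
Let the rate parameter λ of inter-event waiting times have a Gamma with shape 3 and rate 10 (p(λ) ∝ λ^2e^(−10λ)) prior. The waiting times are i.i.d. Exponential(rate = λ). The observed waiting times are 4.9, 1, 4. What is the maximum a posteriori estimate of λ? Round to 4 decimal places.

The Exponential(rate=λ) likelihood is ∝ λ^n e^(−λΣtᵢ). Here n = 3 and Σtᵢ = 4.9 + 1 + 4 = 9.9.
Posterior ∝ λ^2e^(−10λ) · λ^3e^(−9.9λ) = λ^5e^(−19.9λ), i.e. Gamma(6, 19.9).
Mode = (a−1)/b = 5/19.9 ≈ 0.2513.

λ̂_MAP = 0.2513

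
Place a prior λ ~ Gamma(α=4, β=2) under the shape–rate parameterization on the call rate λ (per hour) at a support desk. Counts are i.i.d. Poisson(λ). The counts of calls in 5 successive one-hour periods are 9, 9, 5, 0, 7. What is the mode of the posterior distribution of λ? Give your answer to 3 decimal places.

λ̂_MAP = 4.714

Σxᵢ = 9+9+5+0+7 = 30, with n = 5.
Posterior ∝ λ^3e^(−2λ) · λ^30e^(−5λ) = λ^33e^(−7λ), i.e. Gamma(shape=34, rate=7).
The mode of a Gamma(a, b) with a ≥ 1 (shape–rate) is (a−1)/b = 33/7 ≈ 4.714.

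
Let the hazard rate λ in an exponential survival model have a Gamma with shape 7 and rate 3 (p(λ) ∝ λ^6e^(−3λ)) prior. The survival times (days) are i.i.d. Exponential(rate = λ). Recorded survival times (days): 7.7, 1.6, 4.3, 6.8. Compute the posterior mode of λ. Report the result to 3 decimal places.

λ̂_MAP = 0.427

The Exponential(rate=λ) likelihood is ∝ λ^n e^(−λΣtᵢ). Here n = 4 and Σtᵢ = 7.7 + 1.6 + 4.3 + 6.8 = 20.4.
Posterior ∝ λ^6e^(−3λ) · λ^4e^(−20.4λ) = λ^10e^(−23.4λ), i.e. Gamma(11, 23.4).
Mode = (a−1)/b = 10/23.4 ≈ 0.427.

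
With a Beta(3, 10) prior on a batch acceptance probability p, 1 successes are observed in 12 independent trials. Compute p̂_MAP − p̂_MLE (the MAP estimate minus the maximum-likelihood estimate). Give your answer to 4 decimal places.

Posterior is Beta(4, 21); MAP = (4−1)/(25−2) = 3/23 ≈ 0.13043.
MLE ignores the prior: p̂_MLE = k/n = 1/12 ≈ 0.08333.
Difference = 3/23 − 1/12 = 13/276 ≈ 0.0471.

MAP − MLE = 0.0471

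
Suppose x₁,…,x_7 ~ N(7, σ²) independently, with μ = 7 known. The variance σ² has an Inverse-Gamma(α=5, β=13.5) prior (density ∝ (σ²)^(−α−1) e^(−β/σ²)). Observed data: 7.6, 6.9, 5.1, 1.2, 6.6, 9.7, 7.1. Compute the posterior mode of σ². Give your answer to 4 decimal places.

Sum of squared deviations about the known mean: SS = (7.6−7)² + (6.9−7)² + (5.1−7)² + (1.2−7)² + (6.6−7)² + (9.7−7)² + (7.1−7)² = 45.08.
The Normal likelihood contributes (σ²)^(−n/2) exp(−SS/(2σ²)), so the posterior is Inverse-Gamma(α + n/2, β + SS/2) = Inverse-Gamma(8.5, 36.04).
The mode of Inverse-Gamma(a, b) is b/(a+1) = 36.04/9.5 ≈ 3.7937.

σ̂²_MAP = 3.7937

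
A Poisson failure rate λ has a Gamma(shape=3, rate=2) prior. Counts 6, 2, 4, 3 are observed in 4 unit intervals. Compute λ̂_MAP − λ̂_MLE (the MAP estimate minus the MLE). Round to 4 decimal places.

Σxᵢ = 15. Posterior is Gamma(18, 6); MAP = (18−1)/6 = 17/6 ≈ 2.83333.
MLE = x̄ = 15/4 ≈ 3.75000.
Difference = 17/6 − 15/4 = -11/12 ≈ -0.9167.

MAP − MLE = -0.9167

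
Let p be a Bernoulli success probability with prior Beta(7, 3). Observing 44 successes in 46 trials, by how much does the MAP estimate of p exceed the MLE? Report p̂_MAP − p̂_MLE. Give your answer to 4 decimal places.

Posterior is Beta(51, 5); MAP = (51−1)/(56−2) = 50/54 ≈ 0.92593.
MLE ignores the prior: p̂_MLE = k/n = 44/46 ≈ 0.95652.
Difference = 50/54 − 44/46 = -19/621 ≈ -0.0306.

MAP − MLE = -0.0306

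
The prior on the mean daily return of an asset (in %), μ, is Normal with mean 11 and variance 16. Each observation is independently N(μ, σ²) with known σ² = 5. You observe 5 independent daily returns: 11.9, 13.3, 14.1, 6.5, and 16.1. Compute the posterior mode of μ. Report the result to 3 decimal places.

μ̂_MAP = 12.299

n = 5; x̄ = (11.9 + 13.3 + 14.1 + 6.5 + 16.1)/5 = 61.9/5 = 12.38.
For a Normal prior and Normal likelihood with known variance, the posterior is Normal; its mode equals its mean, the precision-weighted average.
Prior precision 1/σ₀² = 1/16 = 0.0625; data precision n/σ² = 5/5 = 1.
μ̂ = (0.0625·11 + 1·12.38) / (0.0625 + 1) = 13.0675/1.0625 = 5227/425 ≈ 12.299.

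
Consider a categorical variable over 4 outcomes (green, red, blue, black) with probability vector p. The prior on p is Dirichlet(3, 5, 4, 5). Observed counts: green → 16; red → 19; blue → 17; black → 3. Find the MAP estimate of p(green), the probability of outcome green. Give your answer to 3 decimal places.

MAP estimate of p(green) = 0.265

The posterior is Dirichlet(αᵢ + nᵢ) = Dirichlet(19, 24, 21, 8).
For a Dirichlet(a₁,…,a_K) with all aᵢ > 1, the mode has j-th component (aⱼ − 1)/(Σaᵢ − K).
Here Σaᵢ = 72 and K = 4, so p(green) = (19 − 1)/(72 − 4) = 18/68 ≈ 0.265.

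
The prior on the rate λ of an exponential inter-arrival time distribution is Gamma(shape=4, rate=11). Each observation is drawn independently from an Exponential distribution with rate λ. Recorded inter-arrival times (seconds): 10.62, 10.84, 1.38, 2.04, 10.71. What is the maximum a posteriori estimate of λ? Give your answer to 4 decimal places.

λ̂_MAP = 0.1717

The Exponential(rate=λ) likelihood is ∝ λ^n e^(−λΣtᵢ). Here n = 5 and Σtᵢ = 10.62 + 10.84 + 1.38 + 2.04 + 10.71 = 35.59.
Posterior ∝ λ^3e^(−11λ) · λ^5e^(−35.59λ) = λ^8e^(−46.59λ), i.e. Gamma(9, 46.59).
Mode = (a−1)/b = 8/46.59 ≈ 0.1717.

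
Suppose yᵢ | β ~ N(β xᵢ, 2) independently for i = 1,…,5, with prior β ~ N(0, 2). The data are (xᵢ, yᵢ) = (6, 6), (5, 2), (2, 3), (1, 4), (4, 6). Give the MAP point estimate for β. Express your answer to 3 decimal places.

log p(β | y) = −Σ(yᵢ − βxᵢ)²/(2·2) − β²/(2·2) + const.
Setting the derivative to zero: Σxᵢ(yᵢ − βxᵢ)/2 − β/2 = 0, so β = Σxᵢyᵢ / (Σxᵢ² + σ²/τ²).
Σxᵢyᵢ = 6·6 + 5·2 + 2·3 + 1·4 + 4·6 = 80; Σxᵢ² = 82; σ²/τ² = 1.
β̂_MAP = 80 / (82 + 1) = 80/83 ≈ 0.964.

β̂_MAP = 0.964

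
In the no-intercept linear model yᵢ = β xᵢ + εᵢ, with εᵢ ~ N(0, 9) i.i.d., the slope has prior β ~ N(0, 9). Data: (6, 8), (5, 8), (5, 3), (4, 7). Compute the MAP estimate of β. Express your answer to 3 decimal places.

β̂_MAP = 1.272

log p(β | y) = −Σ(yᵢ − βxᵢ)²/(2·9) − β²/(2·9) + const.
Setting the derivative to zero: Σxᵢ(yᵢ − βxᵢ)/9 − β/9 = 0, so β = Σxᵢyᵢ / (Σxᵢ² + σ²/τ²).
Σxᵢyᵢ = 6·8 + 5·8 + 5·3 + 4·7 = 131; Σxᵢ² = 102; σ²/τ² = 1.
β̂_MAP = 131 / (102 + 1) = 131/103 ≈ 1.272.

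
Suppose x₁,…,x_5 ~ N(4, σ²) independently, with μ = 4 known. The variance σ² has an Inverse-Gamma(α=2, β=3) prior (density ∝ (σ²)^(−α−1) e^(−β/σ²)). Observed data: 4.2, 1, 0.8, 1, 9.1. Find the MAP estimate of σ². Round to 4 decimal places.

σ̂²_MAP = 5.4809

Sum of squared deviations about the known mean: SS = (4.2−4)² + (1−4)² + (0.8−4)² + (1−4)² + (9.1−4)² = 54.29.
The Normal likelihood contributes (σ²)^(−n/2) exp(−SS/(2σ²)), so the posterior is Inverse-Gamma(α + n/2, β + SS/2) = Inverse-Gamma(4.5, 30.145).
The mode of Inverse-Gamma(a, b) is b/(a+1) = 30.145/5.5 ≈ 5.4809.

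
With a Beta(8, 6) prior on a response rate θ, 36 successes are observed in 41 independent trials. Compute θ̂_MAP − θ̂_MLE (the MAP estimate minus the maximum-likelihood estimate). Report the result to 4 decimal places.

MAP − MLE = -0.0667

Posterior is Beta(44, 11); MAP = (44−1)/(55−2) = 43/53 ≈ 0.81132.
MLE ignores the prior: θ̂_MLE = k/n = 36/41 ≈ 0.87805.
Difference = 43/53 − 36/41 = -145/2173 ≈ -0.0667.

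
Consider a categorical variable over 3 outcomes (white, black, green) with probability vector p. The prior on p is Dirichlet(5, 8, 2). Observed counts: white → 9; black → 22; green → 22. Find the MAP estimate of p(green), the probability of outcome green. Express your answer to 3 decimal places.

The posterior is Dirichlet(αᵢ + nᵢ) = Dirichlet(14, 30, 24).
For a Dirichlet(a₁,…,a_K) with all aᵢ > 1, the mode has j-th component (aⱼ − 1)/(Σaᵢ − K).
Here Σaᵢ = 68 and K = 3, so p(green) = (24 − 1)/(68 − 3) = 23/65 ≈ 0.354.

MAP estimate of p(green) = 0.354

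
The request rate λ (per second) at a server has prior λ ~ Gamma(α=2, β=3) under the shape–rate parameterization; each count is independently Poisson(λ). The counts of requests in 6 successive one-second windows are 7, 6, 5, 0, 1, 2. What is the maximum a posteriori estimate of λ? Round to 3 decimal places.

Σxᵢ = 7+6+5+0+1+2 = 21, with n = 6.
Posterior ∝ λe^(−3λ) · λ^21e^(−6λ) = λ^22e^(−9λ), i.e. Gamma(shape=23, rate=9).
The mode of a Gamma(a, b) with a ≥ 1 (shape–rate) is (a−1)/b = 22/9 ≈ 2.444.

λ̂_MAP = 2.444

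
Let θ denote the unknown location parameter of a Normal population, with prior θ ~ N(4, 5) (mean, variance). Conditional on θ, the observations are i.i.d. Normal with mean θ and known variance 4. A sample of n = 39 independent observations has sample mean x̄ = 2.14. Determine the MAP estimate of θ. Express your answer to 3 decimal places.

θ̂_MAP = 2.177

n = 39, x̄ = 2.14.
For a Normal prior and Normal likelihood with known variance, the posterior is Normal; its mode equals its mean, the precision-weighted average.
Prior precision 1/σ₀² = 1/5 = 0.2; data precision n/σ² = 39/4 = 9.75.
θ̂ = (0.2·4 + 9.75·2.14) / (0.2 + 9.75) = 21.665/9.95 = 4333/1990 ≈ 2.177.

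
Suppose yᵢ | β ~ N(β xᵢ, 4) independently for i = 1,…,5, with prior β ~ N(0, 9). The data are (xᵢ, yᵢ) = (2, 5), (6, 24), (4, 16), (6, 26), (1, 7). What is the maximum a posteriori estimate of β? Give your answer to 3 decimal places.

β̂_MAP = 4.077

log p(β | y) = −Σ(yᵢ − βxᵢ)²/(2·4) − β²/(2·9) + const.
Setting the derivative to zero: Σxᵢ(yᵢ − βxᵢ)/4 − β/9 = 0, so β = Σxᵢyᵢ / (Σxᵢ² + σ²/τ²).
Σxᵢyᵢ = 2·5 + 6·24 + 4·16 + 6·26 + 1·7 = 381; Σxᵢ² = 93; σ²/τ² = 4/9.
β̂_MAP = 381 / (93 + 4/9) = 381/(841/9) = 3429/841 ≈ 4.077.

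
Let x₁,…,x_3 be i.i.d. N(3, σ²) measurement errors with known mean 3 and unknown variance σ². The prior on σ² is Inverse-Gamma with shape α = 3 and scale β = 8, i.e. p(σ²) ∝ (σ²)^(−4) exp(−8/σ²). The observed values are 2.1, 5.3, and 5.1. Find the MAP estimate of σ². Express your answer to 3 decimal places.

σ̂²_MAP = 2.410

Sum of squared deviations about the known mean: SS = (2.1−3)² + (5.3−3)² + (5.1−3)² = 10.51.
The Normal likelihood contributes (σ²)^(−n/2) exp(−SS/(2σ²)), so the posterior is Inverse-Gamma(α + n/2, β + SS/2) = Inverse-Gamma(4.5, 13.255).
The mode of Inverse-Gamma(a, b) is b/(a+1) = 13.255/5.5 ≈ 2.410.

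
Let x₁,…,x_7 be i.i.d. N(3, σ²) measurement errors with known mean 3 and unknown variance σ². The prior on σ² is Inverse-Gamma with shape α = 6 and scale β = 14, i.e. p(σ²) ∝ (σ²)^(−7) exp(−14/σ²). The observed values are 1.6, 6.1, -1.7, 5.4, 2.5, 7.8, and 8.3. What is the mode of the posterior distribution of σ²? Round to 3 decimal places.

σ̂²_MAP = 5.657

Sum of squared deviations about the known mean: SS = (1.6−3)² + (6.1−3)² + (-1.7−3)² + (5.4−3)² + (2.5−3)² + (7.8−3)² + (8.3−3)² = 90.8.
The Normal likelihood contributes (σ²)^(−n/2) exp(−SS/(2σ²)), so the posterior is Inverse-Gamma(α + n/2, β + SS/2) = Inverse-Gamma(9.5, 59.4).
The mode of Inverse-Gamma(a, b) is b/(a+1) = 59.4/10.5 ≈ 5.657.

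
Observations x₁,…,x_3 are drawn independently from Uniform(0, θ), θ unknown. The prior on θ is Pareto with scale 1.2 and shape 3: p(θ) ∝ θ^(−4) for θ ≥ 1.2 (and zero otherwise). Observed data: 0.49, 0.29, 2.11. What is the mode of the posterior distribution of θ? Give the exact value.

θ̂_MAP = 2.11

The Uniform(0, θ) likelihood is θ^(−n) for θ ≥ max(xᵢ), zero otherwise. Here max(xᵢ) = 2.11.
Posterior ∝ θ^(−4) · θ^(−3) = θ^(−7) on θ ≥ max(1.2, 2.11) = 2.11.
This density is strictly decreasing in θ, so the posterior mode lies at the lower boundary of the support.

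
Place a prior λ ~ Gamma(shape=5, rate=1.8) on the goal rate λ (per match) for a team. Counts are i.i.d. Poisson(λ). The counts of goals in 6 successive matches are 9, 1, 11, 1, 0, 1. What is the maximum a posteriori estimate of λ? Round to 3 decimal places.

Σxᵢ = 9+1+11+1+0+1 = 23, with n = 6.
Posterior ∝ λ^4e^(−1.8λ) · λ^23e^(−6λ) = λ^27e^(−7.8λ), i.e. Gamma(shape=28, rate=7.8).
The mode of a Gamma(a, b) with a ≥ 1 (shape–rate) is (a−1)/b = 27/7.8 ≈ 3.462.

λ̂_MAP = 3.462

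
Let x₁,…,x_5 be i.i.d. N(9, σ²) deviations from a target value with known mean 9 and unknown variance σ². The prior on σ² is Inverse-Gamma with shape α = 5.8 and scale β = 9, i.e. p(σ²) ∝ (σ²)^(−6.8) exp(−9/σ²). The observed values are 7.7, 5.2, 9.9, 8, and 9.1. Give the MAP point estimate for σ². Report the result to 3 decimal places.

σ̂²_MAP = 1.933

Sum of squared deviations about the known mean: SS = (7.7−9)² + (5.2−9)² + (9.9−9)² + (8−9)² + (9.1−9)² = 17.95.
The Normal likelihood contributes (σ²)^(−n/2) exp(−SS/(2σ²)), so the posterior is Inverse-Gamma(α + n/2, β + SS/2) = Inverse-Gamma(8.3, 17.975).
The mode of Inverse-Gamma(a, b) is b/(a+1) = 17.975/9.3 ≈ 1.933.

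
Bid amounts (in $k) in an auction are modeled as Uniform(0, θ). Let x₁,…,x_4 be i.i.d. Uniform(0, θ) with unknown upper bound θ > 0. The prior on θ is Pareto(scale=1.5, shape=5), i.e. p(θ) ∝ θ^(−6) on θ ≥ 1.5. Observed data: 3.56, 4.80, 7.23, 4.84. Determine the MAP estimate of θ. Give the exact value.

θ̂_MAP = 7.23

The Uniform(0, θ) likelihood is θ^(−n) for θ ≥ max(xᵢ), zero otherwise. Here max(xᵢ) = 7.23.
Posterior ∝ θ^(−6) · θ^(−4) = θ^(−10) on θ ≥ max(1.5, 7.23) = 7.23.
This density is strictly decreasing in θ, so the posterior mode lies at the lower boundary of the support.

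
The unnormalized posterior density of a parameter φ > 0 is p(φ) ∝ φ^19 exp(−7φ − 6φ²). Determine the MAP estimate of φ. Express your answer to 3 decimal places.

φ̂_MAP = 1.000

ℓ'(φ) = 19/φ − 7 − 12φ. Setting this to zero and multiplying by φ: 12φ² + 7φ − 19 = 0.
φ = (−7 + √(7² + 4·12·19)) / (2·12) = (−7 + √961) / 24 = (−7 + 31)/24 = 1.
ℓ''(φ) = −19/φ² − 12 < 0, confirming a maximum.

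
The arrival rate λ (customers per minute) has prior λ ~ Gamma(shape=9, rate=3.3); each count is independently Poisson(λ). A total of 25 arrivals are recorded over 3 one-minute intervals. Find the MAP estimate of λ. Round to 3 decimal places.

Σxᵢ = 25, n = 3.
Posterior ∝ λ^8e^(−3.3λ) · λ^25e^(−3λ) = λ^33e^(−6.3λ), i.e. Gamma(shape=34, rate=6.3).
The mode of a Gamma(a, b) with a ≥ 1 (shape–rate) is (a−1)/b = 33/6.3 ≈ 5.238.

λ̂_MAP = 5.238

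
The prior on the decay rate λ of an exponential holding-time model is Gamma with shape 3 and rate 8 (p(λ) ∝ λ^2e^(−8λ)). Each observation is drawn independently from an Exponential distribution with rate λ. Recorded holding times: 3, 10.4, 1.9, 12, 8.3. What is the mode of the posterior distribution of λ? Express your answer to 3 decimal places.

The Exponential(rate=λ) likelihood is ∝ λ^n e^(−λΣtᵢ). Here n = 5 and Σtᵢ = 3 + 10.4 + 1.9 + 12 + 8.3 = 35.6.
Posterior ∝ λ^2e^(−8λ) · λ^5e^(−35.6λ) = λ^7e^(−43.6λ), i.e. Gamma(8, 43.6).
Mode = (a−1)/b = 7/43.6 ≈ 0.161.

λ̂_MAP = 0.161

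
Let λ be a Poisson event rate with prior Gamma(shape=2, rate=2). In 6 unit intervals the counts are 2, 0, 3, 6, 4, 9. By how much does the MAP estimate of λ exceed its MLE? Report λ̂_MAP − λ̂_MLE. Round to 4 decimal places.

Σxᵢ = 24. Posterior is Gamma(26, 8); MAP = (26−1)/8 = 25/8 ≈ 3.12500.
MLE = x̄ = 24/6 ≈ 4.00000.
Difference = 25/8 − 24/6 = -7/8 ≈ -0.8750.

MAP − MLE = -0.8750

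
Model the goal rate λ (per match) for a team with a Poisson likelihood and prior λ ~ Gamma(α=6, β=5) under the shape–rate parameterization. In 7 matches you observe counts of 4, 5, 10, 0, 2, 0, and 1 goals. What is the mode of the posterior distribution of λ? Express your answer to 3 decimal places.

λ̂_MAP = 2.250

Σxᵢ = 4+5+10+0+2+0+1 = 22, with n = 7.
Posterior ∝ λ^5e^(−5λ) · λ^22e^(−7λ) = λ^27e^(−12λ), i.e. Gamma(shape=28, rate=12).
The mode of a Gamma(a, b) with a ≥ 1 (shape–rate) is (a−1)/b = 27/12 ≈ 2.250.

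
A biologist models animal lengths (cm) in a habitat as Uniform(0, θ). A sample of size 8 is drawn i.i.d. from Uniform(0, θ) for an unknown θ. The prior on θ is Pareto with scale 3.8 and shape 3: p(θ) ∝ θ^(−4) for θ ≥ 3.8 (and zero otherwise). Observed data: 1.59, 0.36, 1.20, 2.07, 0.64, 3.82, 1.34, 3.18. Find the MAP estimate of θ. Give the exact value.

θ̂_MAP = 3.82

The Uniform(0, θ) likelihood is θ^(−n) for θ ≥ max(xᵢ), zero otherwise. Here max(xᵢ) = 3.82.
Posterior ∝ θ^(−4) · θ^(−8) = θ^(−12) on θ ≥ max(3.8, 3.82) = 3.82.
This density is strictly decreasing in θ, so the posterior mode lies at the lower boundary of the support.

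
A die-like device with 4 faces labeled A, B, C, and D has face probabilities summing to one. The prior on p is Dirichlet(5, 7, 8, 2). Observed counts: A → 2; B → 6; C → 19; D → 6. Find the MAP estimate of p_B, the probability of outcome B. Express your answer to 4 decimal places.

MAP estimate of p_B = 0.2353

The posterior is Dirichlet(αᵢ + nᵢ) = Dirichlet(7, 13, 27, 8).
For a Dirichlet(a₁,…,a_K) with all aᵢ > 1, the mode has j-th component (aⱼ − 1)/(Σaᵢ − K).
Here Σaᵢ = 55 and K = 4, so p_B = (13 − 1)/(55 − 4) = 12/51 ≈ 0.2353.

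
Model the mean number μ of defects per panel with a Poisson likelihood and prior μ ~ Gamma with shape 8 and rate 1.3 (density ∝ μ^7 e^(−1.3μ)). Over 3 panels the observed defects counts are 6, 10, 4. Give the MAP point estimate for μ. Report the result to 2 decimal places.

Σxᵢ = 6+10+4 = 20, with n = 3.
Posterior ∝ μ^7e^(−1.3μ) · μ^20e^(−3μ) = μ^27e^(−4.3μ), i.e. Gamma(shape=28, rate=4.3).
The mode of a Gamma(a, b) with a ≥ 1 (shape–rate) is (a−1)/b = 27/4.3 ≈ 6.28.

μ̂_MAP = 6.28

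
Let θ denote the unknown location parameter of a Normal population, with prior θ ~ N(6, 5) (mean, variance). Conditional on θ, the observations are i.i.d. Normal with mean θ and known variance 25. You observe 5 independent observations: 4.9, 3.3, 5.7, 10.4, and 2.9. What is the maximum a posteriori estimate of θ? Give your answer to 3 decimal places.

θ̂_MAP = 5.720

n = 5; x̄ = (4.9 + 3.3 + 5.7 + 10.4 + 2.9)/5 = 27.2/5 = 5.44.
For a Normal prior and Normal likelihood with known variance, the posterior is Normal; its mode equals its mean, the precision-weighted average.
Prior precision 1/σ₀² = 1/5 = 0.2; data precision n/σ² = 5/25 = 0.2.
θ̂ = (0.2·6 + 0.2·5.44) / (0.2 + 0.2) = 2.288/0.4 = 5.720.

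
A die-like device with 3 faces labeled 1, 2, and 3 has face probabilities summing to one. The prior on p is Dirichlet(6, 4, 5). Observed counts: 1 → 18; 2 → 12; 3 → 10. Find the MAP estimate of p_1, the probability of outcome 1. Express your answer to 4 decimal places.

MAP estimate: 0.4423

The posterior is Dirichlet(αᵢ + nᵢ) = Dirichlet(24, 16, 15).
For a Dirichlet(a₁,…,a_K) with all aᵢ > 1, the mode has j-th component (aⱼ − 1)/(Σaᵢ − K).
Here Σaᵢ = 55 and K = 3, so p_1 = (24 − 1)/(55 − 3) = 23/52 ≈ 0.4423.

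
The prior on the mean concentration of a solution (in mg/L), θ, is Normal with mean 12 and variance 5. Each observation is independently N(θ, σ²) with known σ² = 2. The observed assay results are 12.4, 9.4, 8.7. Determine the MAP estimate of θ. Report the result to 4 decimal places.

θ̂_MAP = 10.3824

n = 3; x̄ = (12.4 + 9.4 + 8.7)/3 = 30.5/3 = 61/6 ≈ 10.1667.
For a Normal prior and Normal likelihood with known variance, the posterior is Normal; its mode equals its mean, the precision-weighted average.
Prior precision 1/σ₀² = 1/5 = 0.2; data precision n/σ² = 3/2 = 1.5.
θ̂ = (0.2·12 + 1.5·(61/6)) / (0.2 + 1.5) = 17.65/1.7 = 353/34 ≈ 10.3824.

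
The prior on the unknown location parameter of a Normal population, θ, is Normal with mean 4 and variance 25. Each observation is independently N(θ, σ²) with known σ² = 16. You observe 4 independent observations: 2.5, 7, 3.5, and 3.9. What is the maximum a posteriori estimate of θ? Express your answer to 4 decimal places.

n = 4; x̄ = (2.5 + 7 + 3.5 + 3.9)/4 = 16.9/4 = 4.225.
For a Normal prior and Normal likelihood with known variance, the posterior is Normal; its mode equals its mean, the precision-weighted average.
Prior precision 1/σ₀² = 1/25 = 0.04; data precision n/σ² = 4/16 = 0.25.
θ̂ = (0.04·4 + 0.25·4.225) / (0.04 + 0.25) = 1.21625/0.29 = 973/232 ≈ 4.1940.

θ̂_MAP = 4.1940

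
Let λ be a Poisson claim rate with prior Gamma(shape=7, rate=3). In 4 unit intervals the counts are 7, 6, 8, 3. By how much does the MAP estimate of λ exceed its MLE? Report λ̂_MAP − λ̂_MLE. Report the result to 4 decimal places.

Σxᵢ = 24. Posterior is Gamma(31, 7); MAP = (31−1)/7 = 30/7 ≈ 4.28571.
MLE = x̄ = 24/4 ≈ 6.00000.
Difference = 30/7 − 24/4 = -12/7 ≈ -1.7143.

MAP − MLE = -1.7143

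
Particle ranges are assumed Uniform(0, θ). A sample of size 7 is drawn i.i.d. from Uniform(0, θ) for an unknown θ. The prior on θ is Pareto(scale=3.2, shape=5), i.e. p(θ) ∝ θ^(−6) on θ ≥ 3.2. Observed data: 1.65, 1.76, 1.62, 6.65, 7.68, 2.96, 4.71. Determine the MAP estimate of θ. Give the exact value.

θ̂_MAP = 7.68

The Uniform(0, θ) likelihood is θ^(−n) for θ ≥ max(xᵢ), zero otherwise. Here max(xᵢ) = 7.68.
Posterior ∝ θ^(−6) · θ^(−7) = θ^(−13) on θ ≥ max(3.2, 7.68) = 7.68.
This density is strictly decreasing in θ, so the posterior mode lies at the lower boundary of the support.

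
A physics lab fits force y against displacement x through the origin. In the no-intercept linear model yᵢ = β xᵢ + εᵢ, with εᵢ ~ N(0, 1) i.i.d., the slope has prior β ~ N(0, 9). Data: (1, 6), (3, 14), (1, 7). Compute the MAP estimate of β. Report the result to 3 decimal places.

β̂_MAP = 4.950

log p(β | y) = −Σ(yᵢ − βxᵢ)²/(2·1) − β²/(2·9) + const.
Setting the derivative to zero: Σxᵢ(yᵢ − βxᵢ)/1 − β/9 = 0, so β = Σxᵢyᵢ / (Σxᵢ² + σ²/τ²).
Σxᵢyᵢ = 1·6 + 3·14 + 1·7 = 55; Σxᵢ² = 11; σ²/τ² = 1/9.
β̂_MAP = 55 / (11 + 1/9) = 55/(100/9) = 99/20 ≈ 4.950.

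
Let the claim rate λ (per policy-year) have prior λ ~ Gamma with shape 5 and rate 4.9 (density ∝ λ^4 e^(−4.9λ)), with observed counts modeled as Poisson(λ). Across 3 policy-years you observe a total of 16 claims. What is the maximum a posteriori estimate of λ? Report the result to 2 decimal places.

λ̂_MAP = 2.53

Σxᵢ = 16, n = 3.
Posterior ∝ λ^4e^(−4.9λ) · λ^16e^(−3λ) = λ^20e^(−7.9λ), i.e. Gamma(shape=21, rate=7.9).
The mode of a Gamma(a, b) with a ≥ 1 (shape–rate) is (a−1)/b = 20/7.9 ≈ 2.53.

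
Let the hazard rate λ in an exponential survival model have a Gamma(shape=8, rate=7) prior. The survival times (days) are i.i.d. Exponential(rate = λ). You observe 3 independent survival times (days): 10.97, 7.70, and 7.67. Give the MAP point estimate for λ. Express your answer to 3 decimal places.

The Exponential(rate=λ) likelihood is ∝ λ^n e^(−λΣtᵢ). Here n = 3 and Σtᵢ = 10.97 + 7.70 + 7.67 = 26.34.
Posterior ∝ λ^7e^(−7λ) · λ^3e^(−26.34λ) = λ^10e^(−33.34λ), i.e. Gamma(11, 33.34).
Mode = (a−1)/b = 10/33.34 ≈ 0.300.

λ̂_MAP = 0.300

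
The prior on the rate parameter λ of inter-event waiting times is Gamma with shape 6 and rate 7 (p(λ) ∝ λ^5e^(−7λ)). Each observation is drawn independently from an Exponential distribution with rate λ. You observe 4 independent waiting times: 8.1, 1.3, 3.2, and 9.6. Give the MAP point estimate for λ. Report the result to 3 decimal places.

λ̂_MAP = 0.308

The Exponential(rate=λ) likelihood is ∝ λ^n e^(−λΣtᵢ). Here n = 4 and Σtᵢ = 8.1 + 1.3 + 3.2 + 9.6 = 22.2.
Posterior ∝ λ^5e^(−7λ) · λ^4e^(−22.2λ) = λ^9e^(−29.2λ), i.e. Gamma(10, 29.2).
Mode = (a−1)/b = 9/29.2 ≈ 0.308.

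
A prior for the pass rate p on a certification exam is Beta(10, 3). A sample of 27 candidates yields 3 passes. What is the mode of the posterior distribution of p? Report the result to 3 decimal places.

p̂_MAP = 0.316

Prior: Beta(10, 3).
Data: 3 successes in 27 trials. The binomial likelihood contributes p^3(1−p)^24, so the posterior is Beta(10+3, 3+24) = Beta(13, 27).
For Beta(a, b) with a, b > 1 the mode is (a−1)/(a+b−2) = 12/38 ≈ 0.316.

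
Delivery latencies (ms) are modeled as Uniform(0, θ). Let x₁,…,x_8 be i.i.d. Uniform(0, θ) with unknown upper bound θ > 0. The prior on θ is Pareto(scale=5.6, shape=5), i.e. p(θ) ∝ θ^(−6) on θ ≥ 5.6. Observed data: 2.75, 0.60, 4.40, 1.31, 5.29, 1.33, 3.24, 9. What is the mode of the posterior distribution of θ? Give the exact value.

The Uniform(0, θ) likelihood is θ^(−n) for θ ≥ max(xᵢ), zero otherwise. Here max(xᵢ) = 9.
Posterior ∝ θ^(−6) · θ^(−8) = θ^(−14) on θ ≥ max(5.6, 9) = 9.
This density is strictly decreasing in θ, so the posterior mode lies at the lower boundary of the support.

θ̂_MAP = 9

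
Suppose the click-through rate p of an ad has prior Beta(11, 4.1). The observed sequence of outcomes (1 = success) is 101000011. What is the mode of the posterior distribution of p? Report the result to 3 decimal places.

Prior: Beta(11, 4.1).
Data: 4 successes in 9 trials (from the sequence). The binomial likelihood contributes p^4(1−p)^5, so the posterior is Beta(11+4, 4.1+5) = Beta(15, 9.1).
For Beta(a, b) with a, b > 1 the mode is (a−1)/(a+b−2) = 14/22.1 ≈ 0.633.

p̂_MAP = 0.633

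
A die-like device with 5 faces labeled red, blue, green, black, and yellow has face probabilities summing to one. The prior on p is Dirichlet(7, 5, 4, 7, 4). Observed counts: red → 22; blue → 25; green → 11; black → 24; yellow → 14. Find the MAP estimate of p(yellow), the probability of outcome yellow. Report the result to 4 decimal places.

The posterior is Dirichlet(αᵢ + nᵢ) = Dirichlet(29, 30, 15, 31, 18).
For a Dirichlet(a₁,…,a_K) with all aᵢ > 1, the mode has j-th component (aⱼ − 1)/(Σaᵢ − K).
Here Σaᵢ = 123 and K = 5, so p(yellow) = (18 − 1)/(123 − 5) = 17/118 ≈ 0.1441.

MAP estimate of p(yellow) = 0.1441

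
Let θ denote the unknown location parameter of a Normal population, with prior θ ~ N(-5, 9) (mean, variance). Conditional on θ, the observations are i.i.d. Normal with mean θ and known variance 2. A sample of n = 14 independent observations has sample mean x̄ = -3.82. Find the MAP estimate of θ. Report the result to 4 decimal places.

θ̂_MAP = -3.8384

n = 14, x̄ = -3.82.
For a Normal prior and Normal likelihood with known variance, the posterior is Normal; its mode equals its mean, the precision-weighted average.
Prior precision 1/σ₀² = 1/9; data precision n/σ² = 14/2 = 7.
θ̂ = ((1/9)·(-5) + 7·(-3.82)) / (1/9 + 7) = (-12283/450)/(64/9) = -3.8384375 ≈ -3.8384.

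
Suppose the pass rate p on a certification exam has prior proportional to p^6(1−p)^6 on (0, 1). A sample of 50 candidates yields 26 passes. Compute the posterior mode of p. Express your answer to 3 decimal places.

p̂_MAP = 0.516

The prior density ∝ p^6(1−p)^6 is the kernel of Beta(7, 7).
Data: 26 successes in 50 trials. The binomial likelihood contributes p^26(1−p)^24, so the posterior is Beta(7+26, 7+24) = Beta(33, 31).
For Beta(a, b) with a, b > 1 the mode is (a−1)/(a+b−2) = 32/62 ≈ 0.516.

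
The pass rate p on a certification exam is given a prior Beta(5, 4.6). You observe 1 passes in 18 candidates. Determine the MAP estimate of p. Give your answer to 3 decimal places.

p̂_MAP = 0.195

Prior: Beta(5, 4.6).
Data: 1 success in 18 trials. The binomial likelihood contributes p(1−p)^17, so the posterior is Beta(5+1, 4.6+17) = Beta(6, 21.6).
For Beta(a, b) with a, b > 1 the mode is (a−1)/(a+b−2) = 5/25.6 ≈ 0.195.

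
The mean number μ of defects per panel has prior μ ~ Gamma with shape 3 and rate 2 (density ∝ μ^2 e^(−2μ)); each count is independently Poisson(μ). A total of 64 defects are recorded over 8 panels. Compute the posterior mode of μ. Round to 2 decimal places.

μ̂_MAP = 6.60

Σxᵢ = 64, n = 8.
Posterior ∝ μ^2e^(−2μ) · μ^64e^(−8μ) = μ^66e^(−10μ), i.e. Gamma(shape=67, rate=10).
The mode of a Gamma(a, b) with a ≥ 1 (shape–rate) is (a−1)/b = 66/10 ≈ 6.60.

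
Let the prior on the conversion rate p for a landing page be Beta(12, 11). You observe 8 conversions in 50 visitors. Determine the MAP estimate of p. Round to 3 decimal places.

Prior: Beta(12, 11).
Data: 8 successes in 50 trials. The binomial likelihood contributes p^8(1−p)^42, so the posterior is Beta(12+8, 11+42) = Beta(20, 53).
For Beta(a, b) with a, b > 1 the mode is (a−1)/(a+b−2) = 19/71 ≈ 0.268.

p̂_MAP = 0.268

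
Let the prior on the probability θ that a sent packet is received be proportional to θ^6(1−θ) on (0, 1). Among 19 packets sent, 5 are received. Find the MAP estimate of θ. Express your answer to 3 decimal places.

θ̂_MAP = 0.423

The prior density ∝ θ^6(1−θ)^1 is the kernel of Beta(7, 2).
Data: 5 successes in 19 trials. The binomial likelihood contributes θ^5(1−θ)^14, so the posterior is Beta(7+5, 2+14) = Beta(12, 16).
For Beta(a, b) with a, b > 1 the mode is (a−1)/(a+b−2) = 11/26 ≈ 0.423.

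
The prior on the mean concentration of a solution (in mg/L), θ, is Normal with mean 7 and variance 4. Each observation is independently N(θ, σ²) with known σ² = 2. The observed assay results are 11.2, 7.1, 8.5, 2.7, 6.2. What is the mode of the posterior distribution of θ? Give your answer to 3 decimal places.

n = 5; x̄ = (11.2 + 7.1 + 8.5 + 2.7 + 6.2)/5 = 35.7/5 = 7.14.
For a Normal prior and Normal likelihood with known variance, the posterior is Normal; its mode equals its mean, the precision-weighted average.
Prior precision 1/σ₀² = 1/4 = 0.25; data precision n/σ² = 5/2 = 2.5.
θ̂ = (0.25·7 + 2.5·7.14) / (0.25 + 2.5) = 19.6/2.75 = 392/55 ≈ 7.127.

θ̂_MAP = 7.127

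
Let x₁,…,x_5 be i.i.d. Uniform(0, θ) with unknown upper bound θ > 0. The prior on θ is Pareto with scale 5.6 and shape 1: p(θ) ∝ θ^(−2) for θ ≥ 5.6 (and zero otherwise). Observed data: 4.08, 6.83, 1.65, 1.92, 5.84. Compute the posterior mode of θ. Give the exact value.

θ̂_MAP = 6.83

The Uniform(0, θ) likelihood is θ^(−n) for θ ≥ max(xᵢ), zero otherwise. Here max(xᵢ) = 6.83.
Posterior ∝ θ^(−2) · θ^(−5) = θ^(−7) on θ ≥ max(5.6, 6.83) = 6.83.
This density is strictly decreasing in θ, so the posterior mode lies at the lower boundary of the support.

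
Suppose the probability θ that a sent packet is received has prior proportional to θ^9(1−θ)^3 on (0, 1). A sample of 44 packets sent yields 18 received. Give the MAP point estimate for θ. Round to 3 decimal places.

θ̂_MAP = 0.482

The prior density ∝ θ^9(1−θ)^3 is the kernel of Beta(10, 4).
Data: 18 successes in 44 trials. The binomial likelihood contributes θ^18(1−θ)^26, so the posterior is Beta(10+18, 4+26) = Beta(28, 30).
For Beta(a, b) with a, b > 1 the mode is (a−1)/(a+b−2) = 27/56 ≈ 0.482.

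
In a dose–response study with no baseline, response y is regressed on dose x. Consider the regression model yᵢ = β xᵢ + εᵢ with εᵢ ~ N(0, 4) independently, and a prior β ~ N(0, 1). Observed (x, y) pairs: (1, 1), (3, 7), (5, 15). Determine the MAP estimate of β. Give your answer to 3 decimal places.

log p(β | y) = −Σ(yᵢ − βxᵢ)²/(2·4) − β²/(2·1) + const.
Setting the derivative to zero: Σxᵢ(yᵢ − βxᵢ)/4 − β/1 = 0, so β = Σxᵢyᵢ / (Σxᵢ² + σ²/τ²).
Σxᵢyᵢ = 1·1 + 3·7 + 5·15 = 97; Σxᵢ² = 35; σ²/τ² = 4.
β̂_MAP = 97 / (35 + 4) = 97/39 ≈ 2.487.

β̂_MAP = 2.487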